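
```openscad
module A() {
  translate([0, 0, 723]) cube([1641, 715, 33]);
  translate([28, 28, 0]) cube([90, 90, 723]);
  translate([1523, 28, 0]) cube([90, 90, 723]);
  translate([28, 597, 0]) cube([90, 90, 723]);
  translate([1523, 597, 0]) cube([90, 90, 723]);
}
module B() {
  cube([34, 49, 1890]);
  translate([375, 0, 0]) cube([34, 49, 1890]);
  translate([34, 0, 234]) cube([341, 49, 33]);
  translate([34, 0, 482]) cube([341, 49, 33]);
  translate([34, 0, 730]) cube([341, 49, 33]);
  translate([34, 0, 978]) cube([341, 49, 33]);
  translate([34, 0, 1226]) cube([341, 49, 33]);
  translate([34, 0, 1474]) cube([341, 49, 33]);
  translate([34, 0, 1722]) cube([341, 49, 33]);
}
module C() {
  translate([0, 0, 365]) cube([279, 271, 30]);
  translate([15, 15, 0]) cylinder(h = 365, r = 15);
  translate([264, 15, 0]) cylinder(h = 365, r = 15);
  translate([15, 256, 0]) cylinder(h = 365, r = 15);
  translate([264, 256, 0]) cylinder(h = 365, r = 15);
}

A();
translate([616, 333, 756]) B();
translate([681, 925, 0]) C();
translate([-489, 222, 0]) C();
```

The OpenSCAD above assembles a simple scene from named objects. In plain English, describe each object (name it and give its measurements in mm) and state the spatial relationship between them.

A is a table with a 1641×715 mm rectangular top, 33 mm thick, top surface at z = 756 mm, supported by four 90×90 mm square legs, each inset 28 mm from the nearest pair of top edges, running from the floor.

B is a wooden ladder with two side rails of 34×49 mm section and 1890 mm height, set 409 mm apart overall. Between them run 7 rectangular rungs (49 mm deep, 33 mm thick), front faces flush with the rails' −y face. The bottom of the first rung is 234 mm above the floor and each subsequent rung is 248 mm higher than the one below.

C is a simple wooden stool: a rectangular seat 279 mm (x) by 271 mm (y), 30 mm thick, top face at z = 395 mm, on four round legs, each 30 mm in diameter. The legs rest on z = 0, each leg's axis is inset half a diameter from the nearest pair of seat edges (so the leg's bounding box is flush with the corner).

The ladder is on top of the table, centred. Two stools sit around the table at the +y, −x sides.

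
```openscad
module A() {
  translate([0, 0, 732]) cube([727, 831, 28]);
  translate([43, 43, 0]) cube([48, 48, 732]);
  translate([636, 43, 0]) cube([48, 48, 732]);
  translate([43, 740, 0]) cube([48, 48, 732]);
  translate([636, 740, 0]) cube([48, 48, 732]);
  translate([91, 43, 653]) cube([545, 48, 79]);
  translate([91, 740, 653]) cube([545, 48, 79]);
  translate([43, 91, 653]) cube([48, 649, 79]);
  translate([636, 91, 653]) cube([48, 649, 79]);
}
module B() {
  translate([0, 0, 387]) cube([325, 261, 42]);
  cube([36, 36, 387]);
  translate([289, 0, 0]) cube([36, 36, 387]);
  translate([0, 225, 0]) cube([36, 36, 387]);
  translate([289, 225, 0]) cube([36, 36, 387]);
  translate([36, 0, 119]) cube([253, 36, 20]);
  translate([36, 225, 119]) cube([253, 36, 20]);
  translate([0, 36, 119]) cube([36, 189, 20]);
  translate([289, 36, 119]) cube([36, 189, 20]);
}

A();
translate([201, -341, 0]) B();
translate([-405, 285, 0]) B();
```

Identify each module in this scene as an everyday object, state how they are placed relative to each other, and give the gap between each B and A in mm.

Each stool's nearest face is 80 mm from the table's bounding box.

A is a table. B is a stool. Two stools sit around the table at the −y, −x sides. The gap between each stool and the table is 80 mm.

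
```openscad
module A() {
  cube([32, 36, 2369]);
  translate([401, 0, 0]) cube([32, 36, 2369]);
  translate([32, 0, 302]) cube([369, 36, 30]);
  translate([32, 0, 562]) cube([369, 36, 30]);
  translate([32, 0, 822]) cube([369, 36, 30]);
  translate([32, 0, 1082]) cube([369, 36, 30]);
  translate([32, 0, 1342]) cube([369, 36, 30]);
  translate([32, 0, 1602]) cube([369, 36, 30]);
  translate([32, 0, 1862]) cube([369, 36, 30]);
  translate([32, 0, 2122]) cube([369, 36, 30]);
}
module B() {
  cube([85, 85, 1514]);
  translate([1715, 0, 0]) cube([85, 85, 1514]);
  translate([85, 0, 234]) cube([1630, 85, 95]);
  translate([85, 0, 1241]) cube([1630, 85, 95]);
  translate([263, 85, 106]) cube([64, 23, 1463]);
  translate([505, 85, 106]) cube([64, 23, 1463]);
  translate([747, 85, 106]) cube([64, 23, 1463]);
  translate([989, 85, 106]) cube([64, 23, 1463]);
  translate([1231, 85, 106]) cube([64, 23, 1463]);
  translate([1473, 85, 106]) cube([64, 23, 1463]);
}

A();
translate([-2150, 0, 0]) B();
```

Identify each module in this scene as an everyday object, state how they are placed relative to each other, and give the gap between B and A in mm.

The fence section's nearest face is 350 mm from the ladder's −x face.

A is a ladder. B is a fence section. The fence section is on the floor beside the ladder on its −x side. The gap between the fence section and the ladder is 350 mm.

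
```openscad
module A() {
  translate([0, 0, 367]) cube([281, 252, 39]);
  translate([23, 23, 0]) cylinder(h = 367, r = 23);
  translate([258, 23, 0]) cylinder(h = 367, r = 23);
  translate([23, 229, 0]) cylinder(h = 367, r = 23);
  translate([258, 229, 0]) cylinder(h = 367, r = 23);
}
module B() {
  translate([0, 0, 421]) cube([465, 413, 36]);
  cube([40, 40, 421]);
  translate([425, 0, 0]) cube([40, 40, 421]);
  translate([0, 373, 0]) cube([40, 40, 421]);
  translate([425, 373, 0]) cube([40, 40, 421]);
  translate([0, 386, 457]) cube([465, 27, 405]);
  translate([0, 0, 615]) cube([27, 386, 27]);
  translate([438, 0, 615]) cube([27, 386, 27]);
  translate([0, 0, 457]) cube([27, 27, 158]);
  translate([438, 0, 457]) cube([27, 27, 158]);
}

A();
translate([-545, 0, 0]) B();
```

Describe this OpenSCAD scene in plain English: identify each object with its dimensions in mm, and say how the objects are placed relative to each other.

A is a four-legged stool. The seat is a 281×252×39 mm slab whose top surface is at z = 406 mm; four round legs, each 46 mm in diameter, run from the floor (z = 0) to the underside of the seat, each leg's axis is inset half a diameter from the nearest pair of seat edges (so the leg's bounding box is flush with the corner).

B is a chair: 465×413 mm seat, 36 mm thick, top at z = 457 mm, on four 40 mm square corner legs flush with the seat edges. A 27 mm thick backrest slab spans the full seat width, extending 405 mm above the seat top, its back face flush with the seat's +y edge. Two armrests of 27×27 mm section run along each side from the seat's front edge to the front of the backrest, top faces 185 mm above the seat top and outer faces flush with the seat's x-edges; a 27×27 mm post under the front of each armrest stands on the seat at the front corner.

The chair is on the floor beside the stool on its −x side.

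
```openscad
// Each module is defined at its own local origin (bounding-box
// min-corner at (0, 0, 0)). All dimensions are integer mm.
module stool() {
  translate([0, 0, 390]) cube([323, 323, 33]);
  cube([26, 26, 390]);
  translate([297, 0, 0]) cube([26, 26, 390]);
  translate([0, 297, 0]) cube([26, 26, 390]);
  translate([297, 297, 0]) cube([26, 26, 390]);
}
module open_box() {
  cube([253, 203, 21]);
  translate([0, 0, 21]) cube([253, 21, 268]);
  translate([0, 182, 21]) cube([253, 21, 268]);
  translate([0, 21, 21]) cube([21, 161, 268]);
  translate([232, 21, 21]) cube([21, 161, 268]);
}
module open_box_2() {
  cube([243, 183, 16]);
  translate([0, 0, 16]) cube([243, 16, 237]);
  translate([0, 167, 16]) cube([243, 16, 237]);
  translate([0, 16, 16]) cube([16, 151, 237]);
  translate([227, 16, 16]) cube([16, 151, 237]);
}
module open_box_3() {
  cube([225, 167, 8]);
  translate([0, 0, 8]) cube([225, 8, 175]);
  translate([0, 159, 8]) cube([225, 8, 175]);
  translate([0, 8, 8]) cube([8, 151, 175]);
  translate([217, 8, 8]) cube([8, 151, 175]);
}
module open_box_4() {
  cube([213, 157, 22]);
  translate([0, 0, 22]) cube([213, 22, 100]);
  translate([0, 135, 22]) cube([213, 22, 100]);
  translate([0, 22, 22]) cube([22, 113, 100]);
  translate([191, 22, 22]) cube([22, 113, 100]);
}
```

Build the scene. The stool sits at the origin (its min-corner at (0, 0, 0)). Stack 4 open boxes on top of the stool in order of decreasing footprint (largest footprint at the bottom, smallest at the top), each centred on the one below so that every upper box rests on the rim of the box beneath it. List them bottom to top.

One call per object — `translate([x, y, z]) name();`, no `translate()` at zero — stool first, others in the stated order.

stool();
translate([35, 60, 423]) open_box();
translate([40, 70, 712]) open_box_2();
translate([49, 78, 965]) open_box_3();
translate([55, 83, 1148]) open_box_4();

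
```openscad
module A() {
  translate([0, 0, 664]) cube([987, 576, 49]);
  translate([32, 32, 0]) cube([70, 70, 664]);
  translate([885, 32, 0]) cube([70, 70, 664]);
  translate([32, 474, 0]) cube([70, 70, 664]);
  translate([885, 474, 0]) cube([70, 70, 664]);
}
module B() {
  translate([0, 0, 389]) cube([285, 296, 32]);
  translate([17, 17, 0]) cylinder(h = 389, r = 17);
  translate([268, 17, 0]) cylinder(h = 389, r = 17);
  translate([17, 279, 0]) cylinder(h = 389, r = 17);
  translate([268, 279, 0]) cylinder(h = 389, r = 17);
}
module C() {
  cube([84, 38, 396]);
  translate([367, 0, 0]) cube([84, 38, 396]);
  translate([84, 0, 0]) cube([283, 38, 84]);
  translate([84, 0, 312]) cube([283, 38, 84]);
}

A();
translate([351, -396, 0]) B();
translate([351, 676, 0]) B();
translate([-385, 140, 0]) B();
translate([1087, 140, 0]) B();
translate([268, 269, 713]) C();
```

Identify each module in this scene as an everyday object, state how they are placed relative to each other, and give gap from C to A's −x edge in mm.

A is a table. B is a stool. C is a picture frame. Four stools sit around the table at the −y, +y, −x, +x sides. The picture frame is on top of the table, centred. The gap from the picture frame to the table's −x edge is 268 mm.

The picture frame's min-x is at 268; the table's min-x is 0; gap = 268 mm.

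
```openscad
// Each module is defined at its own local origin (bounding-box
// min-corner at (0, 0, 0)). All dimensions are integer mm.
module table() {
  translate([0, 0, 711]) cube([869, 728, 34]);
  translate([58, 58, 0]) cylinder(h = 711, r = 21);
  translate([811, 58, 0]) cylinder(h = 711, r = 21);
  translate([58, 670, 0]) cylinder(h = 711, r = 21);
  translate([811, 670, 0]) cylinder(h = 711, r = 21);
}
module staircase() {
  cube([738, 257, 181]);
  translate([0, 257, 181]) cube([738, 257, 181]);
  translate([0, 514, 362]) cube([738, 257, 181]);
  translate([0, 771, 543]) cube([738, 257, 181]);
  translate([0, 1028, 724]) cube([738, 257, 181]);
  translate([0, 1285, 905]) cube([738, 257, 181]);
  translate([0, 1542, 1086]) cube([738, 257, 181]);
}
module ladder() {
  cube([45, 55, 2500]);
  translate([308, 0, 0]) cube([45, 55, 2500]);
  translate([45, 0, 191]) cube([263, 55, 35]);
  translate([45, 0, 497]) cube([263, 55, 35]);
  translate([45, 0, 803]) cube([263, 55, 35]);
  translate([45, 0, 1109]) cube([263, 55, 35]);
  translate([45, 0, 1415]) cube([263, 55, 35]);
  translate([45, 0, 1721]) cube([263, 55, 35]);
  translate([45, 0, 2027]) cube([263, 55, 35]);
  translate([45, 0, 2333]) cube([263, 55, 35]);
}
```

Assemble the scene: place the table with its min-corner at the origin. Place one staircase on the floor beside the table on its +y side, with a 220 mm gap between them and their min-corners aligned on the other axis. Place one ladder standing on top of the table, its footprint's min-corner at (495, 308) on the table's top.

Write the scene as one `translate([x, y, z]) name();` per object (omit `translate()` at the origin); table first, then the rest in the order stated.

table();
translate([0, 948, 0]) staircase();
translate([495, 308, 745]) ladder();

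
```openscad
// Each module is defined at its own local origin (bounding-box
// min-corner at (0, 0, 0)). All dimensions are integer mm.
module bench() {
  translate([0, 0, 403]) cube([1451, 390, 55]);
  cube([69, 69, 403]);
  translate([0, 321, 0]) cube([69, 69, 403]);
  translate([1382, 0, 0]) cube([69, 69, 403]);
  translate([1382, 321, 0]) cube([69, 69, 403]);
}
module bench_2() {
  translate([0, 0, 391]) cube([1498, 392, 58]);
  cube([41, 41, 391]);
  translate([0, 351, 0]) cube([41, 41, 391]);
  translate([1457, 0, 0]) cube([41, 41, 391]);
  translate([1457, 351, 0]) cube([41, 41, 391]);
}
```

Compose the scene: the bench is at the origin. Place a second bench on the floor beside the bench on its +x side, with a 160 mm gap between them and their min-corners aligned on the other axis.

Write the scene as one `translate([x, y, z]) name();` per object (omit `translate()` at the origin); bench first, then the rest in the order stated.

bench();
translate([1611, 0, 0]) bench_2();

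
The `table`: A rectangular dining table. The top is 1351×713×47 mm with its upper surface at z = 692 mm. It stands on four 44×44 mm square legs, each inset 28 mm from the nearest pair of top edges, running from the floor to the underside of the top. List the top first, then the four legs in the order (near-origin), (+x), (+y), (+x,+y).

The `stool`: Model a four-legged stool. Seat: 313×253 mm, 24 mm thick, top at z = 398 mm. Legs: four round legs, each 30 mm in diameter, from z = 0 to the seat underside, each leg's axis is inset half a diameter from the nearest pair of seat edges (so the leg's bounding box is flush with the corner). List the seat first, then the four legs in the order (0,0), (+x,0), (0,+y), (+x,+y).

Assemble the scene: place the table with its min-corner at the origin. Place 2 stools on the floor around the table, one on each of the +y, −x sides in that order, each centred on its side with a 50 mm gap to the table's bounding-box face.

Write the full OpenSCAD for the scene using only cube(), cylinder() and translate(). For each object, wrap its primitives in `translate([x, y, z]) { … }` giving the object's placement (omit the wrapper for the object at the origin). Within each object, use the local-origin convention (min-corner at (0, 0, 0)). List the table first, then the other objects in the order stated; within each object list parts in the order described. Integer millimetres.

translate([0, 0, 645]) cube([1351, 713, 47]);
translate([28, 28, 0]) cube([44, 44, 645]);
translate([1279, 28, 0]) cube([44, 44, 645]);
translate([28, 641, 0]) cube([44, 44, 645]);
translate([1279, 641, 0]) cube([44, 44, 645]);
translate([519, 763, 0]) {
  translate([0, 0, 374]) cube([313, 253, 24]);
  translate([15, 15, 0]) cylinder(h = 374, r = 15);
  translate([298, 15, 0]) cylinder(h = 374, r = 15);
  translate([15, 238, 0]) cylinder(h = 374, r = 15);
  translate([298, 238, 0]) cylinder(h = 374, r = 15);
}
translate([-363, 230, 0]) {
  translate([0, 0, 374]) cube([313, 253, 24]);
  translate([15, 15, 0]) cylinder(h = 374, r = 15);
  translate([298, 15, 0]) cylinder(h = 374, r = 15);
  translate([15, 238, 0]) cylinder(h = 374, r = 15);
  translate([298, 238, 0]) cylinder(h = 374, r = 15);
}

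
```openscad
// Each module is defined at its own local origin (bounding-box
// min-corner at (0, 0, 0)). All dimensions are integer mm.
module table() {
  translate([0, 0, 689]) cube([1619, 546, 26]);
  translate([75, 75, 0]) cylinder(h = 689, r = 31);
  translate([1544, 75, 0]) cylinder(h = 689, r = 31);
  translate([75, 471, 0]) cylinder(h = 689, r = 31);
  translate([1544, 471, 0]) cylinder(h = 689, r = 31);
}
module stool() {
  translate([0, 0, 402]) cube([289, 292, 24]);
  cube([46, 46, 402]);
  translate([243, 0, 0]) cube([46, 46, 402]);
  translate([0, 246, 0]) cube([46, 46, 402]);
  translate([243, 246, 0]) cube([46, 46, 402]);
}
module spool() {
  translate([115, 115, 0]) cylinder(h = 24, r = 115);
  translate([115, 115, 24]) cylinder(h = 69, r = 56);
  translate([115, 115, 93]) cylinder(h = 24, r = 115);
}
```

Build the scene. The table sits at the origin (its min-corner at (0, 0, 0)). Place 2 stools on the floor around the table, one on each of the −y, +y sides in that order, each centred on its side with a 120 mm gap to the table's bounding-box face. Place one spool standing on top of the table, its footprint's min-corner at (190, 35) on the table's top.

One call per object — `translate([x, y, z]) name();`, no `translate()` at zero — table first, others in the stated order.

table();
translate([665, -412, 0]) stool();
translate([665, 666, 0]) stool();
translate([190, 35, 715]) spool();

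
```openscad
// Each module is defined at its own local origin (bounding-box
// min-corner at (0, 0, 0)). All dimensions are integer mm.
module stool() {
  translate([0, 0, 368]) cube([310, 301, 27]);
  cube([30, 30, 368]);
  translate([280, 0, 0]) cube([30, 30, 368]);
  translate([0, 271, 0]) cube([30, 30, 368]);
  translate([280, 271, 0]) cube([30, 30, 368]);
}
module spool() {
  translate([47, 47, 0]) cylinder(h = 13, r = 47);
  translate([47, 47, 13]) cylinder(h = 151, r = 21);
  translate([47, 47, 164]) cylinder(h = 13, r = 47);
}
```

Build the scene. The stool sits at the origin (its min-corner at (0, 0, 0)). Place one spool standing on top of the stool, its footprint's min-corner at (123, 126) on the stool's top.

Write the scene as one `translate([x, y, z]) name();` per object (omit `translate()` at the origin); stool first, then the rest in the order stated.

stool();
translate([123, 126, 395]) spool();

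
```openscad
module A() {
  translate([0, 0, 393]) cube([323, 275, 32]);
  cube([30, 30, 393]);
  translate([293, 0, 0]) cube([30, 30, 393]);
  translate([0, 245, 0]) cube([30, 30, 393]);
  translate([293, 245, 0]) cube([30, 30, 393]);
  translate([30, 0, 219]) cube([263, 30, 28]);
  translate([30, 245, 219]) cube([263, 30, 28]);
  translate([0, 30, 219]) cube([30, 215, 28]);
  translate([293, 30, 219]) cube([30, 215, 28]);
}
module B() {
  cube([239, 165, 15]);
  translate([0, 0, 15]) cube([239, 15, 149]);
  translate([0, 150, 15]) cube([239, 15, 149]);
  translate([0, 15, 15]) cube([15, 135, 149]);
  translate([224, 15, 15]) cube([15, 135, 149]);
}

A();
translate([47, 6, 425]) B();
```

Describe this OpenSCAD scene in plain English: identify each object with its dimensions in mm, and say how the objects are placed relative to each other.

A is a four-legged stool. The seat is 323×275 mm, 32 mm thick, top at z = 425 mm. It stands on four square legs, each 30×30 mm in cross-section, from z = 0 to the seat underside, each flush with a corner of the seat. Four stretchers, 30 mm wide and 28 mm tall, connect adjacent legs with their undersides at z = 219 mm, each running between the inner faces of the legs it joins and aligned with the legs' outer faces on the other axis.

B is an open storage box with external size 239×165×164 mm and wall thickness 15 mm (the base is also 15 mm thick). The base covers the whole footprint; the four walls stand on the base, with the y-facing walls full-width and the x-facing walls fitting between their inner faces.

The open box is on top of the stool.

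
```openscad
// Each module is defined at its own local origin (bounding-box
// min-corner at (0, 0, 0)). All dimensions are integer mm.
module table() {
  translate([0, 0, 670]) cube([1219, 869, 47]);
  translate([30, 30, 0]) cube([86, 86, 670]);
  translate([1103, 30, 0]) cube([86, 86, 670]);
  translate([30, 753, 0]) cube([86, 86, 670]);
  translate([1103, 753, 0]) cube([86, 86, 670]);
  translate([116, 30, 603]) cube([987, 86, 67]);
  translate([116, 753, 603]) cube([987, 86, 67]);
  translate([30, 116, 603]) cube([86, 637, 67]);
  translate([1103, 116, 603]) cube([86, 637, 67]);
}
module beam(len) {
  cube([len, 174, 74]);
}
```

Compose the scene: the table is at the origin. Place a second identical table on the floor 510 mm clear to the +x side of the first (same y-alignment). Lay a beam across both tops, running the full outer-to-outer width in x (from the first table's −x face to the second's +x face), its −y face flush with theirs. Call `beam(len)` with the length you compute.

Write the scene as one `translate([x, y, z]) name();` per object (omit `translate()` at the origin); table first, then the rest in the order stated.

table();
translate([1729, 0, 0]) table();
translate([0, 0, 717]) beam(2948);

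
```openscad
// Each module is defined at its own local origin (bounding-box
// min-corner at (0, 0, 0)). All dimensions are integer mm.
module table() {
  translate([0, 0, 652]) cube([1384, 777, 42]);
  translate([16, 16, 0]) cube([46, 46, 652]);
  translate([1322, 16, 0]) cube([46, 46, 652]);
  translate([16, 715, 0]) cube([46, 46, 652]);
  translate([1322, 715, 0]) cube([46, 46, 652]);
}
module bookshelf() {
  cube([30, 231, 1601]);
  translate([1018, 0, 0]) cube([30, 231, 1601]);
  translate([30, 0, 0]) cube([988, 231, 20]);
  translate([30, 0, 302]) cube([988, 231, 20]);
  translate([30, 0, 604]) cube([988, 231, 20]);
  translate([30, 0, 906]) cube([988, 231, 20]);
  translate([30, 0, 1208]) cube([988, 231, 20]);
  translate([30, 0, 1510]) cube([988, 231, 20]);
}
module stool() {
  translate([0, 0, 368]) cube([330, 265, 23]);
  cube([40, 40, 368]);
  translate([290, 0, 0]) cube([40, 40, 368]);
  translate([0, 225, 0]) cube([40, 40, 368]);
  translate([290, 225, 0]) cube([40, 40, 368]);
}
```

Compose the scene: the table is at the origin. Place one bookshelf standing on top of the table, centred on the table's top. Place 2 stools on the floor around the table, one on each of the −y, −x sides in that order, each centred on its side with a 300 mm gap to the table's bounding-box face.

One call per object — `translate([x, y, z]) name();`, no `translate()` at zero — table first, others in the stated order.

table();
translate([168, 273, 694]) bookshelf();
translate([527, -565, 0]) stool();
translate([-630, 256, 0]) stool();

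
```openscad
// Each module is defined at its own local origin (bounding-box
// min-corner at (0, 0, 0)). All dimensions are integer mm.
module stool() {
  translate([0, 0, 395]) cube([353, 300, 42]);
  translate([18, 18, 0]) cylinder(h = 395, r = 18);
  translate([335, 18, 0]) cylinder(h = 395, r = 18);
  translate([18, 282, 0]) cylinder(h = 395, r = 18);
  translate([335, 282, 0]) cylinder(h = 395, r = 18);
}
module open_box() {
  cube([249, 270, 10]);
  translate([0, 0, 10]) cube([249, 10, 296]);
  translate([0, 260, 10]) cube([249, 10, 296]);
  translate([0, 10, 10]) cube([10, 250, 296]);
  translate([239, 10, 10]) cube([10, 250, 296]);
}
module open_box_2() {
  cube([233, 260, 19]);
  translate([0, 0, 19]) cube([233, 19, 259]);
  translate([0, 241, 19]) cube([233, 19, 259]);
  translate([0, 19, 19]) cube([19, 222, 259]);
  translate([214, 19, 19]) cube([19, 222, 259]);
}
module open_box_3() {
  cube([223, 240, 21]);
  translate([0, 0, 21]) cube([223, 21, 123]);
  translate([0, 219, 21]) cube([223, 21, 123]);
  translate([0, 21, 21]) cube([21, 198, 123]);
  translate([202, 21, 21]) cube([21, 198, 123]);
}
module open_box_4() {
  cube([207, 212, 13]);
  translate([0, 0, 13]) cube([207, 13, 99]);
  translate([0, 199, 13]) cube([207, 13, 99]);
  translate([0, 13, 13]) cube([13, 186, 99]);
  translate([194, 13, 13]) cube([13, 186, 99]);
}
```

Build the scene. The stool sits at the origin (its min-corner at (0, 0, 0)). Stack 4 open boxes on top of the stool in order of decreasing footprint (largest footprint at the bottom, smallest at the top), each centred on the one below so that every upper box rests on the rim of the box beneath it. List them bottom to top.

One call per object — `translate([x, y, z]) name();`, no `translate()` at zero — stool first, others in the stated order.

stool();
translate([52, 15, 437]) open_box();
translate([60, 20, 743]) open_box_2();
translate([65, 30, 1021]) open_box_3();
translate([73, 44, 1165]) open_box_4();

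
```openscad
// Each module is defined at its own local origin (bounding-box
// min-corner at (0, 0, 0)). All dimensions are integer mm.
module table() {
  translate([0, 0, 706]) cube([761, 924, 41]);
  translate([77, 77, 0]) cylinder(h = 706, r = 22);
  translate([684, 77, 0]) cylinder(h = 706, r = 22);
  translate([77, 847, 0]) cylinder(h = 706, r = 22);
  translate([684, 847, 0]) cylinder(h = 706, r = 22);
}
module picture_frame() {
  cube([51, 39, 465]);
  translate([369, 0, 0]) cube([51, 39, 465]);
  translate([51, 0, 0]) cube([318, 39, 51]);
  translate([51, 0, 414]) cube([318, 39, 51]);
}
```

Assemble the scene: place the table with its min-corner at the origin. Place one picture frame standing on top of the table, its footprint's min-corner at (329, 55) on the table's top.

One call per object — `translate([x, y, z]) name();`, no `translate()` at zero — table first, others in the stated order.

table();
translate([329, 55, 747]) picture_frame();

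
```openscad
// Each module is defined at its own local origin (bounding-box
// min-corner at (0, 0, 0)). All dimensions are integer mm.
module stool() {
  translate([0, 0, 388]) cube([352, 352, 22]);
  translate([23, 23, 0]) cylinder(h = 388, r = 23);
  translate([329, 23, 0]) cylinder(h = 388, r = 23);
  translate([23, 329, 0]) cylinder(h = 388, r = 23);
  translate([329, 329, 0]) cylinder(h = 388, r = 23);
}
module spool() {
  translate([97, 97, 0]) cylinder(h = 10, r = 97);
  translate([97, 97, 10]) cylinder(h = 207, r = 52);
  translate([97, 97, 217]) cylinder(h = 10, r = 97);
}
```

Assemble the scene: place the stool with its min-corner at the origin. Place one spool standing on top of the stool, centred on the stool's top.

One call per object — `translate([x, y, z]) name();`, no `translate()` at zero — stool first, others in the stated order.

stool();
translate([79, 79, 410]) spool();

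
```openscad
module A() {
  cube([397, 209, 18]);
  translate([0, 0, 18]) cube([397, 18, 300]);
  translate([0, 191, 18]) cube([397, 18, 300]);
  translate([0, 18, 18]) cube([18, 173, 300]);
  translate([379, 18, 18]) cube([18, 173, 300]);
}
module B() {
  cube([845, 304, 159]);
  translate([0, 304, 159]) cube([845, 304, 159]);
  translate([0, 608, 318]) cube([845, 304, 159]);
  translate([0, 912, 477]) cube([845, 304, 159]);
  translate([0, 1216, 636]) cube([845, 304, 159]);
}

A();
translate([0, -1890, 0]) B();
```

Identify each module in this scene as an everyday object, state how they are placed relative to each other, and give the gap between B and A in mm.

The staircase's nearest face is 370 mm from the open box's −y face.

A is an open box. B is a staircase. The staircase is on the floor beside the open box on its −y side. The gap between the staircase and the open box is 370 mm.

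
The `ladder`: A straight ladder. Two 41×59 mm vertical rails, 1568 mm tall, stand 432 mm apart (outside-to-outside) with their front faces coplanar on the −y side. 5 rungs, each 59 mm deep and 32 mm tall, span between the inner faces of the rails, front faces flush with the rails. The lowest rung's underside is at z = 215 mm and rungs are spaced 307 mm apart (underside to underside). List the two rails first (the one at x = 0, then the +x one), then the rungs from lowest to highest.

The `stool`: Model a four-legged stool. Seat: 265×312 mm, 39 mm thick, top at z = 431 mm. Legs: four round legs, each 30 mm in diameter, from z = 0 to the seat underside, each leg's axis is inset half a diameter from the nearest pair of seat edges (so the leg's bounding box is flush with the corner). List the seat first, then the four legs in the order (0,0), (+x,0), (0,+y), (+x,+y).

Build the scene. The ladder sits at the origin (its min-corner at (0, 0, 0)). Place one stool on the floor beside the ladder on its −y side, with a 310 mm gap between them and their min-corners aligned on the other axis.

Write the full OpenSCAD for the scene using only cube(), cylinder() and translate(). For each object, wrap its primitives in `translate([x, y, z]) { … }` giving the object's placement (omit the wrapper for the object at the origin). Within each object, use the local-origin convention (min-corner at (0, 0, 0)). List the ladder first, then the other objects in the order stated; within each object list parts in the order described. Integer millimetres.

cube([41, 59, 1568]);
translate([391, 0, 0]) cube([41, 59, 1568]);
translate([41, 0, 215]) cube([350, 59, 32]);
translate([41, 0, 522]) cube([350, 59, 32]);
translate([41, 0, 829]) cube([350, 59, 32]);
translate([41, 0, 1136]) cube([350, 59, 32]);
translate([41, 0, 1443]) cube([350, 59, 32]);
translate([0, -622, 0]) {
  translate([0, 0, 392]) cube([265, 312, 39]);
  translate([15, 15, 0]) cylinder(h = 392, r = 15);
  translate([250, 15, 0]) cylinder(h = 392, r = 15);
  translate([15, 297, 0]) cylinder(h = 392, r = 15);
  translate([250, 297, 0]) cylinder(h = 392, r = 15);
}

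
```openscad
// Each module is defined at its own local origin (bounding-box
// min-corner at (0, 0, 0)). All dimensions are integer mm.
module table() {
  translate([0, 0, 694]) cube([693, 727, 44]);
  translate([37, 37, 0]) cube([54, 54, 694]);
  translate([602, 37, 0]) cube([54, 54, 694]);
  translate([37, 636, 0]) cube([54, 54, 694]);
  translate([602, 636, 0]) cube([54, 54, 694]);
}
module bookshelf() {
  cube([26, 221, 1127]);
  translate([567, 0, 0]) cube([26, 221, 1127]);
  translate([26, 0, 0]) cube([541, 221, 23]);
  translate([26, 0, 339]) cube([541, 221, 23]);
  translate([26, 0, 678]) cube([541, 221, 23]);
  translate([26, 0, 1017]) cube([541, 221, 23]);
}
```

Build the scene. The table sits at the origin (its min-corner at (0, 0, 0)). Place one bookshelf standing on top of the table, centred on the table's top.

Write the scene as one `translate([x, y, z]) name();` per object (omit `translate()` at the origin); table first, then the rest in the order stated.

table();
translate([50, 253, 738]) bookshelf();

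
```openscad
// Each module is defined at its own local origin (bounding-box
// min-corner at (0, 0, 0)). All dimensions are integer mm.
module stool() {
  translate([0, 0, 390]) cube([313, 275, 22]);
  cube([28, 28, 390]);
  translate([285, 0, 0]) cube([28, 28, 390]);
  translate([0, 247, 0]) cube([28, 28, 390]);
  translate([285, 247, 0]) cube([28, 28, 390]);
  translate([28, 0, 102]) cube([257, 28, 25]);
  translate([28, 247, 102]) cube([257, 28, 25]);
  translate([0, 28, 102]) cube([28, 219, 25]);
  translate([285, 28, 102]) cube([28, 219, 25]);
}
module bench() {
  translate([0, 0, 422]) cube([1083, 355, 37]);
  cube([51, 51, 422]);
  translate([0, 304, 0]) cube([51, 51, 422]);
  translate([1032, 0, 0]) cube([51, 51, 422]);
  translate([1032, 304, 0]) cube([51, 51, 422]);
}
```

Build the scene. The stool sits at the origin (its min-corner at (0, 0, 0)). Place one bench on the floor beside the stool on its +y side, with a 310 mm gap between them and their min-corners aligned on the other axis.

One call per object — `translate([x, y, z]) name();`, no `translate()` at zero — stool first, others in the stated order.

stool();
translate([0, 585, 0]) bench();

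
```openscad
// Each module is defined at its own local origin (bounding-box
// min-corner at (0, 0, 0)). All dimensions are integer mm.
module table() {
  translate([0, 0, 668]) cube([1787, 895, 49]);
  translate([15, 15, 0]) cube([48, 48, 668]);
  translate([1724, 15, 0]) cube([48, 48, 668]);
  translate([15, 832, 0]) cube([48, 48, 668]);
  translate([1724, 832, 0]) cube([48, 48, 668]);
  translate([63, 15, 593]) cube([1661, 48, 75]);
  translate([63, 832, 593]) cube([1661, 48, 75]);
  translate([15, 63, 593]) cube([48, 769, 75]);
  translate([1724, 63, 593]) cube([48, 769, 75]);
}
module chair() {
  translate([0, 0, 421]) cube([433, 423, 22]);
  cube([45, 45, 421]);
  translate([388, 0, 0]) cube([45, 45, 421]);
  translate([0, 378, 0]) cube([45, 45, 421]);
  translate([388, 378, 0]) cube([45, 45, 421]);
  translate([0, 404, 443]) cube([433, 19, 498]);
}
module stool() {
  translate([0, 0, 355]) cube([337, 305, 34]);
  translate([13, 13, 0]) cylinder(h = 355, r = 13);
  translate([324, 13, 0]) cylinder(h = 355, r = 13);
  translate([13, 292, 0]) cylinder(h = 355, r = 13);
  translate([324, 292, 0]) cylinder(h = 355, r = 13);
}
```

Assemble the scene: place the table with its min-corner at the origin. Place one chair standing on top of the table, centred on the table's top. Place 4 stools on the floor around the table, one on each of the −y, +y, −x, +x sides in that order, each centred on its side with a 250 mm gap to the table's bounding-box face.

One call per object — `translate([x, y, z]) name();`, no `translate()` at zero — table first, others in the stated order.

table();
translate([677, 236, 717]) chair();
translate([725, -555, 0]) stool();
translate([725, 1145, 0]) stool();
translate([-587, 295, 0]) stool();
translate([2037, 295, 0]) stool();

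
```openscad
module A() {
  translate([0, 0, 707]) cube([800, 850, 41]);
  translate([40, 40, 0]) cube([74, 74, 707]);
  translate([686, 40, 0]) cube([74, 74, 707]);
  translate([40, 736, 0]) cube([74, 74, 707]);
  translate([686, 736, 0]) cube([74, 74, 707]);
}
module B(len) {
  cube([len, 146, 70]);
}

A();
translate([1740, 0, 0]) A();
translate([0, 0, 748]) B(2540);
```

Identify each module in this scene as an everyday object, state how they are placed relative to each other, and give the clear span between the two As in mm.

Second table starts at x = 1740; first ends at x = 800; clear span = 1740 − 800 = 940 mm.

A is a table. B is a beam. A beam spans the tops of two tables. The clear span between the two tables is 940 mm.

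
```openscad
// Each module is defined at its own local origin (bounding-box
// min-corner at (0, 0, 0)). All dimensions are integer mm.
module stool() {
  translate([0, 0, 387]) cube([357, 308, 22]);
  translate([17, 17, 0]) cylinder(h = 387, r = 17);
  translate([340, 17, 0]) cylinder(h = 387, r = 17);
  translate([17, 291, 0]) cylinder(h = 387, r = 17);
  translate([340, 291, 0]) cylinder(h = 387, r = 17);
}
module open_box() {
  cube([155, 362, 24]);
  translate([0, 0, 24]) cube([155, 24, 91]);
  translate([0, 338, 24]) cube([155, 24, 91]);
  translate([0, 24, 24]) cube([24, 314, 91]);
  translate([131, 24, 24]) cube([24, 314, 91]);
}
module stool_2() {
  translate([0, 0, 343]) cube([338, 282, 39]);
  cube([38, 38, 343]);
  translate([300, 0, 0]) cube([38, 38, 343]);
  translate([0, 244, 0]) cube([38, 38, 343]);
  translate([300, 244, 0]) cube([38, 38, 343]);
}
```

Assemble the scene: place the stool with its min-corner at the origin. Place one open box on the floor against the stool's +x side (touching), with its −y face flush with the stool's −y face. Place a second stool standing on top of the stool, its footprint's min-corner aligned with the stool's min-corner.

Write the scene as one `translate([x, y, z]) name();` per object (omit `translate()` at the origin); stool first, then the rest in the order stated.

stool();
translate([357, 0, 0]) open_box();
translate([0, 0, 409]) stool_2();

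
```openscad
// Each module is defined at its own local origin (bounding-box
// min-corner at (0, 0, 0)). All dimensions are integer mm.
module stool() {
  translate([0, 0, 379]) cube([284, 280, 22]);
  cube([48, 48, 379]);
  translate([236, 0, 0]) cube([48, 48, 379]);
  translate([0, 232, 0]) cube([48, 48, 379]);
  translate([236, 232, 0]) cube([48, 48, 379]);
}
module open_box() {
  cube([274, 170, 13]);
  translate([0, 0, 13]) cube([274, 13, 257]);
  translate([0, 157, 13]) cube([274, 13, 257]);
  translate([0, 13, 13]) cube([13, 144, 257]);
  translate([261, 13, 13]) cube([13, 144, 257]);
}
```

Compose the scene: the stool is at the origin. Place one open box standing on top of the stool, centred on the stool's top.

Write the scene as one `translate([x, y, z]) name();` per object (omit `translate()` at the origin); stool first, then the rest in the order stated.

stool();
translate([5, 55, 401]) open_box();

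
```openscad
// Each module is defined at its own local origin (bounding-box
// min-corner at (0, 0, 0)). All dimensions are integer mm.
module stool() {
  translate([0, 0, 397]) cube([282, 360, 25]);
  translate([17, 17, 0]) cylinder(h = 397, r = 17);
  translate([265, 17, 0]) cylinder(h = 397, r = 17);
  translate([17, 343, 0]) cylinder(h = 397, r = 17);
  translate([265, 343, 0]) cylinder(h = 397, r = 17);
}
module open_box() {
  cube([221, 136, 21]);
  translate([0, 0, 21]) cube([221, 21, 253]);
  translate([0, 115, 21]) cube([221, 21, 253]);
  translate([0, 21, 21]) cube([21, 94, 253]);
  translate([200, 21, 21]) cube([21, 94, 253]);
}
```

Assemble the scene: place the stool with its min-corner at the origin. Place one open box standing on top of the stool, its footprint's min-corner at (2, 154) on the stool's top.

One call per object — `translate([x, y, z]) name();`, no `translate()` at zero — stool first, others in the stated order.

stool();
translate([2, 154, 422]) open_box();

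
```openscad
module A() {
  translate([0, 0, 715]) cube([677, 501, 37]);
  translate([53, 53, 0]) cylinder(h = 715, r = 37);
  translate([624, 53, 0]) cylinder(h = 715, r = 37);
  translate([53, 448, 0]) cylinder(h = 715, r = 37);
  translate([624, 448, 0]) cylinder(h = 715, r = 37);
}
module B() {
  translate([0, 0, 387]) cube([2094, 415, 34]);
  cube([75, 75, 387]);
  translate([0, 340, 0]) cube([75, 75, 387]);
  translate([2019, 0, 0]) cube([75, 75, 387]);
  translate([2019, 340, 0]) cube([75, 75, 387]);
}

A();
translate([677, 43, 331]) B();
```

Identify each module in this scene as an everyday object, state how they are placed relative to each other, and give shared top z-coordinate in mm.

A is a table. B is a bench. The bench is beside the table with their tops flush at z = 752. The shared top z-coordinate is 752 mm.

Both tops at z = 752 mm.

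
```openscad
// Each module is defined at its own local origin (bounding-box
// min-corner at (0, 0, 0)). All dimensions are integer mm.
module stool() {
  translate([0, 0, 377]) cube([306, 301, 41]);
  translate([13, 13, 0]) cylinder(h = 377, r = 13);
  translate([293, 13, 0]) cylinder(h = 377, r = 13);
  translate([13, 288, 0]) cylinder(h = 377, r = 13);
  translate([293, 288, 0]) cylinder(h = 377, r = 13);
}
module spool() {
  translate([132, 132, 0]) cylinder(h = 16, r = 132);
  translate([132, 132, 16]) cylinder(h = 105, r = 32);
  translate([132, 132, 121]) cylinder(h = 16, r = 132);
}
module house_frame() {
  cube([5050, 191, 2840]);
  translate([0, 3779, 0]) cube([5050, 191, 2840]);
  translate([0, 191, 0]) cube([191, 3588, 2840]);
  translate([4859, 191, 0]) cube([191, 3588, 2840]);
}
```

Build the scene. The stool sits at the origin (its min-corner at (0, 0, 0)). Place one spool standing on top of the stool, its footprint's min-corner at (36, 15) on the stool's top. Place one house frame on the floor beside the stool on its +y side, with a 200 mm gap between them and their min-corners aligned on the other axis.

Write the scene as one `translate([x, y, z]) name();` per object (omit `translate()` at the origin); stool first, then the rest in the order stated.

stool();
translate([36, 15, 418]) spool();
translate([0, 501, 0]) house_frame();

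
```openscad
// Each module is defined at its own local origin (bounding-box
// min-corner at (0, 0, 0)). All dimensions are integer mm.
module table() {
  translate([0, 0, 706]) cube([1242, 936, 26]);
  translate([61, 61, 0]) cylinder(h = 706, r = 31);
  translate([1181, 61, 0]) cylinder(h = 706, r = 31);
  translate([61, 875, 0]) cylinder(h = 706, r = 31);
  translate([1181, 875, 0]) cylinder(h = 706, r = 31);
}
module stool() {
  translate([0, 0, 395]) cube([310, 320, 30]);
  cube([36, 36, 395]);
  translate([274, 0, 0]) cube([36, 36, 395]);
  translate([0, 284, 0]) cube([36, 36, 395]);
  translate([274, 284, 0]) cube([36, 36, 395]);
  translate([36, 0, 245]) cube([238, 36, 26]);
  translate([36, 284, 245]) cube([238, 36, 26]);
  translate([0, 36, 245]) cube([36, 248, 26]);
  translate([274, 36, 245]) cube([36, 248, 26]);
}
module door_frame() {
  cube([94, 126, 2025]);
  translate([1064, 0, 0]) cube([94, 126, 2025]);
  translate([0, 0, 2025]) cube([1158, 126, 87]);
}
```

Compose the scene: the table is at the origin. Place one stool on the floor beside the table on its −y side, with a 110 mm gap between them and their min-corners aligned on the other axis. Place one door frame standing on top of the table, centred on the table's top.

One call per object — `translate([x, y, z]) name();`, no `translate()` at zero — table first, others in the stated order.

table();
translate([0, -430, 0]) stool();
translate([42, 405, 732]) door_frame();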